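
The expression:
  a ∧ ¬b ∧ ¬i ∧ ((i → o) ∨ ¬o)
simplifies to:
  a ∧ ¬b ∧ ¬i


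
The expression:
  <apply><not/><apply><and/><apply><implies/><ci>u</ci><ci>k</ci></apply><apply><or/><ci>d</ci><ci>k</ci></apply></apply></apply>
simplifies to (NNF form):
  <apply><and/><apply><not/><ci>k</ci></apply><apply><or/><ci>u</ci><apply><not/><ci>d</ci></apply></apply></apply>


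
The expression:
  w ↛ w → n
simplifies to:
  True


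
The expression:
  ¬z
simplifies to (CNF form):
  ¬z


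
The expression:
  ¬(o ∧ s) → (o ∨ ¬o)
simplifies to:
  True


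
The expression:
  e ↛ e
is never true.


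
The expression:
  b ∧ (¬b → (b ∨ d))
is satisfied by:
  {b: True}


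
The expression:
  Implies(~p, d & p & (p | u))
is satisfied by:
  {p: True}


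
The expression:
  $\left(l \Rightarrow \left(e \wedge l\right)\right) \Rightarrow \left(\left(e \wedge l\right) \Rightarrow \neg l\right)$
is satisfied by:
  {l: False, e: False}
  {e: True, l: False}
  {l: True, e: False}


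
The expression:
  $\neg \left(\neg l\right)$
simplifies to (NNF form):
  $l$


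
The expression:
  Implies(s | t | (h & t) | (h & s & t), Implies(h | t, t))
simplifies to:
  t | ~h | ~s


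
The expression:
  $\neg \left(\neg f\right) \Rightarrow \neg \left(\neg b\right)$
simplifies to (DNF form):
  $b \vee \neg f$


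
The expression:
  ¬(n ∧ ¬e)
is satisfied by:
  {e: True, n: False}
  {n: False, e: False}
  {n: True, e: True}


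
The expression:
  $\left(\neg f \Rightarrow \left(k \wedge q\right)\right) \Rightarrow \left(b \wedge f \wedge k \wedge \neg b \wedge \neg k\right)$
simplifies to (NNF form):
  $\neg f \wedge \left(\neg k \vee \neg q\right)$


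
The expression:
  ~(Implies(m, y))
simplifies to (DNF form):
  m & ~y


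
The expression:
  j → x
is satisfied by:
  {x: True, j: False}
  {j: False, x: False}
  {j: True, x: True}


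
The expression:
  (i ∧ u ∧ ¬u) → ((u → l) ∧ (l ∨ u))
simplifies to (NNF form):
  True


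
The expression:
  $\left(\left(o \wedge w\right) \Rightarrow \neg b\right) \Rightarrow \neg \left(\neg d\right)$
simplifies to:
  $d \vee \left(b \wedge o \wedge w\right)$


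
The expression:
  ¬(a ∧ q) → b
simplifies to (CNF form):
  (a ∨ b) ∧ (b ∨ q)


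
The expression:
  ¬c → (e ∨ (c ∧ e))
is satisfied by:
  {c: True, e: True}
  {c: True, e: False}
  {e: True, c: False}


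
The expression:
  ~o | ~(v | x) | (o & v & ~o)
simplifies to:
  ~o | (~v & ~x)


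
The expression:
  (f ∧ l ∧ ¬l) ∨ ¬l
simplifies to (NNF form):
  ¬l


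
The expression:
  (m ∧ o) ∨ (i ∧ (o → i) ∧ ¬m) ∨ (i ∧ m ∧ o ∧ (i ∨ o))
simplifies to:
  (i ∧ ¬m) ∨ (m ∧ o)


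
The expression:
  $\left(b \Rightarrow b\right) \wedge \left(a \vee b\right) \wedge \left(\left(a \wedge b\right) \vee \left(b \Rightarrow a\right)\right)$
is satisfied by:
  {a: True}


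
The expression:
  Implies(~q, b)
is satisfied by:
  {b: True, q: True}
  {b: True, q: False}
  {q: True, b: False}


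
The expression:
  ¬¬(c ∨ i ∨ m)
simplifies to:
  c ∨ i ∨ m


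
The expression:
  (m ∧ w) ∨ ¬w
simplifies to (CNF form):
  m ∨ ¬w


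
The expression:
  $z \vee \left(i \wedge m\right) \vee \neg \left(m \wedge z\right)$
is always true.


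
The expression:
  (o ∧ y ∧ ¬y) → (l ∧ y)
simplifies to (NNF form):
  True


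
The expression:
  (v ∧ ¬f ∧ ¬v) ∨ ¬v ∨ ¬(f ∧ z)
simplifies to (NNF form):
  ¬f ∨ ¬v ∨ ¬z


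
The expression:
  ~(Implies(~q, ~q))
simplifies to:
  False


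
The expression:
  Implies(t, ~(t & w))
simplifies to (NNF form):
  ~t | ~w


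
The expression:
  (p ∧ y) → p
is always true.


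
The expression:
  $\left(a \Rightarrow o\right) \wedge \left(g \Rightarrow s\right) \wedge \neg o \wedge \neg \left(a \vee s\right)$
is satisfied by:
  {g: False, o: False, a: False, s: False}


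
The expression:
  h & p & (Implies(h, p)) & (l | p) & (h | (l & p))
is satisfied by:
  {h: True, p: True}


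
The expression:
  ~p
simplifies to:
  ~p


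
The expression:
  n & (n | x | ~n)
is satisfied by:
  {n: True}


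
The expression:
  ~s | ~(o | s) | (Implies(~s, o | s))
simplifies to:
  True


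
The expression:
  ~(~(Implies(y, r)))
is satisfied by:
  {r: True, y: False}
  {y: False, r: False}
  {y: True, r: True}


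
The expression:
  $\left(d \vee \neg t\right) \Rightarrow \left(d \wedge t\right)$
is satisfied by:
  {t: True}


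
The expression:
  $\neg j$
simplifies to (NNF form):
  $\neg j$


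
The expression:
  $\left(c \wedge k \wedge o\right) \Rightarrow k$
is always true.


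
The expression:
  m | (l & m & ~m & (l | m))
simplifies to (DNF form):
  m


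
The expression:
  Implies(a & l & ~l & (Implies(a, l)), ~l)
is always true.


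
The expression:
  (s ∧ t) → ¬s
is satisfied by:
  {s: False, t: False}
  {t: True, s: False}
  {s: True, t: False}


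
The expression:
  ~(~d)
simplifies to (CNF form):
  d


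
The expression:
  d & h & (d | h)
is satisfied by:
  {h: True, d: True}


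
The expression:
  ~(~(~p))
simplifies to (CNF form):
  ~p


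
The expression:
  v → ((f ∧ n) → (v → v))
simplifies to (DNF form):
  True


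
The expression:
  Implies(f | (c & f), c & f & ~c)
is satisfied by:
  {f: False}


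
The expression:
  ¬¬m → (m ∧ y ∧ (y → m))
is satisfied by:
  {y: True, m: False}
  {m: False, y: False}
  {m: True, y: True}


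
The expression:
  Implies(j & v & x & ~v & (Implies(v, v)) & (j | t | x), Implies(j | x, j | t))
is always true.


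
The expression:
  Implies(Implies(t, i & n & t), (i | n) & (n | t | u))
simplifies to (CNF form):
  (i | n | t) & (n | t | u)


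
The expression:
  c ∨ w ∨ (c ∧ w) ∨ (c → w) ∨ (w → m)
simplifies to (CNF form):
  True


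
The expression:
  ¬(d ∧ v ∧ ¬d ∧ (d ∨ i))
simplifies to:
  True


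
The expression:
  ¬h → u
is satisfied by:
  {u: True, h: True}
  {u: True, h: False}
  {h: True, u: False}


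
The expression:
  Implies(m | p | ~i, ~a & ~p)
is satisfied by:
  {i: True, m: False, p: False, a: False}
  {i: False, m: False, p: False, a: False}
  {i: True, m: True, p: False, a: False}
  {m: True, i: False, p: False, a: False}
  {i: True, a: True, m: False, p: False}


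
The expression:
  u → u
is always true.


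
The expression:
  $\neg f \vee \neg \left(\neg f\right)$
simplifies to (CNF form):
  $\text{True}$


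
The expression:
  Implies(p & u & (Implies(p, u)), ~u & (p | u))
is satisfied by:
  {p: False, u: False}
  {u: True, p: False}
  {p: True, u: False}


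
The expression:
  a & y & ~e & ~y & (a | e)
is never true.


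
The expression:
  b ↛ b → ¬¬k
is always true.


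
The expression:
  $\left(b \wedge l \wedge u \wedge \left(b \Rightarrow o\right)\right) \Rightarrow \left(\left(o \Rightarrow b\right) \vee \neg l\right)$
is always true.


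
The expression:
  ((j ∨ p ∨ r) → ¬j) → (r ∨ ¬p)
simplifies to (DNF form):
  j ∨ r ∨ ¬p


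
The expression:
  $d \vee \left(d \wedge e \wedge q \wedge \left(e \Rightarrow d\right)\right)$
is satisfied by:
  {d: True}


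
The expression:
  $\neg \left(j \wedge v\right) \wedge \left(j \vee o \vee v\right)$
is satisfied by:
  {o: True, j: False, v: False}
  {v: True, j: False, o: True}
  {v: True, j: False, o: False}
  {o: True, j: True, v: False}
  {j: True, v: False, o: False}


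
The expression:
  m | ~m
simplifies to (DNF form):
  True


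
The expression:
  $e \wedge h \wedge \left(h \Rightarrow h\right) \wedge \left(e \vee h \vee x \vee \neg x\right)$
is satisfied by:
  {h: True, e: True}


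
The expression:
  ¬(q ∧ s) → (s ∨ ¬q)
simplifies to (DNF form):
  s ∨ ¬q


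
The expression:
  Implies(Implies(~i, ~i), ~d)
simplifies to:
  ~d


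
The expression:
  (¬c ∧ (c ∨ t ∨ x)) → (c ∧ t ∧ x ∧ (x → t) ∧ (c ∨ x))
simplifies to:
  c ∨ (¬t ∧ ¬x)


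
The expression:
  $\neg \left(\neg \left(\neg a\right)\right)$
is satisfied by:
  {a: False}


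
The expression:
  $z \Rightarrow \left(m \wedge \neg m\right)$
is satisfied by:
  {z: False}


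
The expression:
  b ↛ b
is never true.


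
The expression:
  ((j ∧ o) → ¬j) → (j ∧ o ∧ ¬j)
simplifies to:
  j ∧ o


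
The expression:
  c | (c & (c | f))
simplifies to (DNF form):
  c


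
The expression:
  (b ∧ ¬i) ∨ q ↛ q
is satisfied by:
  {b: True, i: False}


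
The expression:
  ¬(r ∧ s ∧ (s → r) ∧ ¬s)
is always true.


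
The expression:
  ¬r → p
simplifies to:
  p ∨ r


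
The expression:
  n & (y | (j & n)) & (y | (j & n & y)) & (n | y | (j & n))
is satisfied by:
  {y: True, n: True}


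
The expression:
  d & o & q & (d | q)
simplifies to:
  d & o & q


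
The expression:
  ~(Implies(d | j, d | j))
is never true.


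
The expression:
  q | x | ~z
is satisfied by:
  {x: True, q: True, z: False}
  {x: True, z: False, q: False}
  {q: True, z: False, x: False}
  {q: False, z: False, x: False}
  {x: True, q: True, z: True}
  {x: True, z: True, q: False}
  {q: True, z: True, x: False}


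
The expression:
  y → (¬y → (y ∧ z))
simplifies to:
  True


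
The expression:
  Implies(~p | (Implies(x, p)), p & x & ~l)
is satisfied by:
  {p: True, x: True, l: False}


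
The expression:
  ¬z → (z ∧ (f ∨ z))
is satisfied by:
  {z: True}


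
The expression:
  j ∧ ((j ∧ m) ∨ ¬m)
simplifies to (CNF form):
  j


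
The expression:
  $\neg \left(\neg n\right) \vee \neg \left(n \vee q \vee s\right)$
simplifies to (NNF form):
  $n \vee \left(\neg q \wedge \neg s\right)$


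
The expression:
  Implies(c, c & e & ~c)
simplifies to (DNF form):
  ~c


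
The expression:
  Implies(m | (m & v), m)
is always true.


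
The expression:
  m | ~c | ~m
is always true.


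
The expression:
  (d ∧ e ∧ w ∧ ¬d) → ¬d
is always true.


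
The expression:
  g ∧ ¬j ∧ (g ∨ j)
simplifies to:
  g ∧ ¬j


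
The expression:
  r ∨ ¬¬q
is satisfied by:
  {r: True, q: True}
  {r: True, q: False}
  {q: True, r: False}


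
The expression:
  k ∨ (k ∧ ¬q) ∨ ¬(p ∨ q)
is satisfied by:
  {k: True, q: False, p: False}
  {k: True, p: True, q: False}
  {k: True, q: True, p: False}
  {k: True, p: True, q: True}
  {p: False, q: False, k: False}


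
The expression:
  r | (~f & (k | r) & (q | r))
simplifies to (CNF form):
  (k | r) & (q | r) & (r | ~f)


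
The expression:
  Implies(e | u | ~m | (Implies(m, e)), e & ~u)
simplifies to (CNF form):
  ~u & (e | m)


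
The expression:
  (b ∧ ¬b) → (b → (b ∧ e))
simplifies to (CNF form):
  True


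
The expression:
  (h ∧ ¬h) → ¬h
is always true.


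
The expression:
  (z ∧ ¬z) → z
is always true.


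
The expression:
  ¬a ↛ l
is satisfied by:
  {l: True, a: False}
  {a: False, l: False}
  {a: True, l: True}


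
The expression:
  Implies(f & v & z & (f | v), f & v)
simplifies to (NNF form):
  True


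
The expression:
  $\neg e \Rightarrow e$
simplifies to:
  $e$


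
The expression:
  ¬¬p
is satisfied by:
  {p: True}


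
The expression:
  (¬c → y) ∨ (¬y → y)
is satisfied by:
  {y: True, c: True}
  {y: True, c: False}
  {c: True, y: False}


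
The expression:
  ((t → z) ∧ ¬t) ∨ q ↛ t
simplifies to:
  ¬t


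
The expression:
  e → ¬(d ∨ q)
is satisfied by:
  {q: False, e: False, d: False}
  {d: True, q: False, e: False}
  {q: True, d: False, e: False}
  {d: True, q: True, e: False}
  {e: True, d: False, q: False}


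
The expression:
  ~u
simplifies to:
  ~u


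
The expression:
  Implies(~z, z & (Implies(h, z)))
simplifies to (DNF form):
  z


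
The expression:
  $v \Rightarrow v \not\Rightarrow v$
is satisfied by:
  {v: False}


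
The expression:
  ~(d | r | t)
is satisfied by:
  {d: False, r: False, t: False}


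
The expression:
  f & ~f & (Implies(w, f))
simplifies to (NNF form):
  False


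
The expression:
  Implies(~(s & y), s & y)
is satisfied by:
  {s: True, y: True}


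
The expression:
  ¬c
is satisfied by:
  {c: False}


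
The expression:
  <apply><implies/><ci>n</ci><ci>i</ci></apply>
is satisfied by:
  {i: True, n: False}
  {n: False, i: False}
  {n: True, i: True}


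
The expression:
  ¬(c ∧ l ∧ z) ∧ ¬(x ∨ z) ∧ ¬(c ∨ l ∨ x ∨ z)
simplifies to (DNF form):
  ¬c ∧ ¬l ∧ ¬x ∧ ¬z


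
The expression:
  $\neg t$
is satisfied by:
  {t: False}


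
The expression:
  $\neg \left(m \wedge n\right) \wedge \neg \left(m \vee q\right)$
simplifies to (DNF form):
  $\neg m \wedge \neg q$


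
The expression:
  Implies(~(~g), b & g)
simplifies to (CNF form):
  b | ~g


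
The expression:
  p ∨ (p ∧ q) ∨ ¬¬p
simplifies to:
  p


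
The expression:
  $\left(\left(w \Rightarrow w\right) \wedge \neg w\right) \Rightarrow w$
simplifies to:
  $w$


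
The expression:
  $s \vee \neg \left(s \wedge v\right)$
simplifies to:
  $\text{True}$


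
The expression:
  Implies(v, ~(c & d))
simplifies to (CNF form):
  ~c | ~d | ~v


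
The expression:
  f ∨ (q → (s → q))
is always true.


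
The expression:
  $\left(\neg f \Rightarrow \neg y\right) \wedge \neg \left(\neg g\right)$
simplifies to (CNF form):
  $g \wedge \left(f \vee \neg y\right)$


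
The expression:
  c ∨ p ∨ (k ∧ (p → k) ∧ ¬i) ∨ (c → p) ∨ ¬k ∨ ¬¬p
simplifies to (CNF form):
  True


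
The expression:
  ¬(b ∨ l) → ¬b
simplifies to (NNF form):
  True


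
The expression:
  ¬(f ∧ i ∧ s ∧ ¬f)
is always true.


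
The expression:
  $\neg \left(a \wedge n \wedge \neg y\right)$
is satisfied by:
  {y: True, n: False, a: False}
  {n: False, a: False, y: False}
  {a: True, y: True, n: False}
  {a: True, n: False, y: False}
  {y: True, n: True, a: False}
  {n: True, y: False, a: False}
  {a: True, n: True, y: True}


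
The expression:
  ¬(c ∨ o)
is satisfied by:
  {o: False, c: False}


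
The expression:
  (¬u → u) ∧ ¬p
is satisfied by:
  {u: True, p: False}


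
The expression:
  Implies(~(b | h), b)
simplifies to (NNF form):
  b | h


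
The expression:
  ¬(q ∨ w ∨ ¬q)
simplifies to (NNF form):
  False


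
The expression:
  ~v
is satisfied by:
  {v: False}


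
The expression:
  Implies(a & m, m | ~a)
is always true.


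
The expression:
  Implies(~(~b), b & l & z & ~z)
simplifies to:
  ~b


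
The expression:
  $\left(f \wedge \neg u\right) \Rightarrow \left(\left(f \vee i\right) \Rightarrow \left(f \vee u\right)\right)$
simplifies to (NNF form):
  $\text{True}$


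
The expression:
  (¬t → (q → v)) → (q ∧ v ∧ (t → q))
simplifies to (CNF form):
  q ∧ (v ∨ ¬t)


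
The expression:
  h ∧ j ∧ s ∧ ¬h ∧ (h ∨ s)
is never true.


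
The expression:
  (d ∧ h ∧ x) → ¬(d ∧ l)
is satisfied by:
  {l: False, d: False, x: False, h: False}
  {h: True, l: False, d: False, x: False}
  {x: True, l: False, d: False, h: False}
  {h: True, x: True, l: False, d: False}
  {d: True, h: False, l: False, x: False}
  {h: True, d: True, l: False, x: False}
  {x: True, d: True, h: False, l: False}
  {h: True, x: True, d: True, l: False}
  {l: True, x: False, d: False, h: False}
  {h: True, l: True, x: False, d: False}
  {x: True, l: True, h: False, d: False}
  {h: True, x: True, l: True, d: False}
  {d: True, l: True, x: False, h: False}
  {h: True, d: True, l: True, x: False}
  {x: True, d: True, l: True, h: False}


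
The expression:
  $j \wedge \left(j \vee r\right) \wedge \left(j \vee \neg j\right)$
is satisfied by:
  {j: True}


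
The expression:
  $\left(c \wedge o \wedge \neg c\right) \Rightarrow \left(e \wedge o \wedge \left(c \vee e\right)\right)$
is always true.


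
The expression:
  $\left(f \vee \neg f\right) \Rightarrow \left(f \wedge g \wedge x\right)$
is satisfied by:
  {g: True, x: True, f: True}


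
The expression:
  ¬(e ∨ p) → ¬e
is always true.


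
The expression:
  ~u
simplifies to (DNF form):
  ~u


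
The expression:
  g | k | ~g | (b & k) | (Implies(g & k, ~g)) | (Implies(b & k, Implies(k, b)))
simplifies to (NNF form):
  True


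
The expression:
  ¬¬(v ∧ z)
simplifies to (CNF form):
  v ∧ z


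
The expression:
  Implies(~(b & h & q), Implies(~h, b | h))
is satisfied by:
  {b: True, h: True}
  {b: True, h: False}
  {h: True, b: False}


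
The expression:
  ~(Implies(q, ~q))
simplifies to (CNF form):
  q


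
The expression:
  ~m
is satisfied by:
  {m: False}


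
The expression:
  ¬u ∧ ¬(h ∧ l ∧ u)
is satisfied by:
  {u: False}


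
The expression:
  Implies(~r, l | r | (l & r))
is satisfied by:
  {r: True, l: True}
  {r: True, l: False}
  {l: True, r: False}


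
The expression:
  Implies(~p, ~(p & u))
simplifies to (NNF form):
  True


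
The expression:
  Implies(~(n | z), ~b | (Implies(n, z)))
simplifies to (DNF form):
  True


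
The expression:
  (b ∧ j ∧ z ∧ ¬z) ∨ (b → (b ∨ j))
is always true.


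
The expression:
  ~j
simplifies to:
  ~j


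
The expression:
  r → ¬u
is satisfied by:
  {u: False, r: False}
  {r: True, u: False}
  {u: True, r: False}


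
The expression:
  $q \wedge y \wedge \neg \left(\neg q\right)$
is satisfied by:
  {y: True, q: True}


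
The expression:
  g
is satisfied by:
  {g: True}


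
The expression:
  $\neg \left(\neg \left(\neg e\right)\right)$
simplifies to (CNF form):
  $\neg e$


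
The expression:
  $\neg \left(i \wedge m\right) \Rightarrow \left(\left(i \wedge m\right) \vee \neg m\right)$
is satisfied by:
  {i: True, m: False}
  {m: False, i: False}
  {m: True, i: True}


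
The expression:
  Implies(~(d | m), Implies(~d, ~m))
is always true.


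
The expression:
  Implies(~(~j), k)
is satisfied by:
  {k: True, j: False}
  {j: False, k: False}
  {j: True, k: True}


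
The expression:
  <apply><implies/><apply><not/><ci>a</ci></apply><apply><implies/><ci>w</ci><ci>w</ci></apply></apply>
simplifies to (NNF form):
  <true/>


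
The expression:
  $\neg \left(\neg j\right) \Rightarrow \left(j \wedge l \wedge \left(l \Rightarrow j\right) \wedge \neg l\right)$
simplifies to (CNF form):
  $\neg j$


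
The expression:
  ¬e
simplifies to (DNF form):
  ¬e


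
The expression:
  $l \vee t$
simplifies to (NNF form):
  $l \vee t$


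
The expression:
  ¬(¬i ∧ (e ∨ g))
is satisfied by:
  {i: True, g: False, e: False}
  {i: True, e: True, g: False}
  {i: True, g: True, e: False}
  {i: True, e: True, g: True}
  {e: False, g: False, i: False}


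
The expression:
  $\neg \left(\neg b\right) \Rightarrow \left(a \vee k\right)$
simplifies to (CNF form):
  $a \vee k \vee \neg b$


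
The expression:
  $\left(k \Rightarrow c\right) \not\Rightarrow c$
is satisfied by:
  {k: False, c: False}


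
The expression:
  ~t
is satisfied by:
  {t: False}


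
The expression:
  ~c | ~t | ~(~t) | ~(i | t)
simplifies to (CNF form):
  True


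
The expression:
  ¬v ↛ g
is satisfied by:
  {g: True, v: False}
  {v: False, g: False}
  {v: True, g: True}


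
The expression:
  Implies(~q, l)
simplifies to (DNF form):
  l | q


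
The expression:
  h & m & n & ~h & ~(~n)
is never true.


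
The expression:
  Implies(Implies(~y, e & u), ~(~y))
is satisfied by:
  {y: True, u: False, e: False}
  {u: False, e: False, y: False}
  {y: True, e: True, u: False}
  {e: True, u: False, y: False}
  {y: True, u: True, e: False}
  {u: True, y: False, e: False}
  {y: True, e: True, u: True}


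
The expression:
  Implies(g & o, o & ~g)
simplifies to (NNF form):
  ~g | ~o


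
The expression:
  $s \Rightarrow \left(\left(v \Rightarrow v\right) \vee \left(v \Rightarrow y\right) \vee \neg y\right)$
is always true.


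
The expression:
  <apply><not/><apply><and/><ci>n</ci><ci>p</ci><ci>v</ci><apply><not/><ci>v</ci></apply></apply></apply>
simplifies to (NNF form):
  <true/>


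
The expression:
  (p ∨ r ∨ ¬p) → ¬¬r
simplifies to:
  r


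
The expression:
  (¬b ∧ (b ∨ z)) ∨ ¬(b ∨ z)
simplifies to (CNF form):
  ¬b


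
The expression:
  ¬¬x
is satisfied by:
  {x: True}


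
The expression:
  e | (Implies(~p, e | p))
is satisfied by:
  {e: True, p: True}
  {e: True, p: False}
  {p: True, e: False}


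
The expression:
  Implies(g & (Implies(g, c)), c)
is always true.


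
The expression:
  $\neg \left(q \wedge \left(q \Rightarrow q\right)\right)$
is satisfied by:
  {q: False}


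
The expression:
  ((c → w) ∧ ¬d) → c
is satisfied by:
  {d: True, c: True}
  {d: True, c: False}
  {c: True, d: False}


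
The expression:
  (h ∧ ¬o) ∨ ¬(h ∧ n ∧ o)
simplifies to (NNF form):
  ¬h ∨ ¬n ∨ ¬o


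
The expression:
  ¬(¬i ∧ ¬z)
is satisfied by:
  {i: True, z: True}
  {i: True, z: False}
  {z: True, i: False}


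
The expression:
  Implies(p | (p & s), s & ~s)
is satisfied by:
  {p: False}


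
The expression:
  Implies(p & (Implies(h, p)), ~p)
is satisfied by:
  {p: False}


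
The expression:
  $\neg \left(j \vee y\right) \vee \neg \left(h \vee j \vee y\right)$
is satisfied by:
  {y: False, j: False}


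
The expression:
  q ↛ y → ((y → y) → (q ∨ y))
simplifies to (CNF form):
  True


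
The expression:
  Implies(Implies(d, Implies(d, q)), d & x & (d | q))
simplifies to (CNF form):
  d & (x | ~q)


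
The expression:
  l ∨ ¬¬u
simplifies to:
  l ∨ u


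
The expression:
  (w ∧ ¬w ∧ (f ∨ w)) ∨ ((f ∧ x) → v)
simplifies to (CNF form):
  v ∨ ¬f ∨ ¬x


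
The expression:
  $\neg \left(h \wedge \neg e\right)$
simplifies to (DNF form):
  $e \vee \neg h$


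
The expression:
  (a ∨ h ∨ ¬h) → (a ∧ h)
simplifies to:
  a ∧ h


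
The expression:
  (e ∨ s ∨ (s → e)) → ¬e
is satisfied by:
  {e: False}


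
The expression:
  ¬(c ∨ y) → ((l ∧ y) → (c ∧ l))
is always true.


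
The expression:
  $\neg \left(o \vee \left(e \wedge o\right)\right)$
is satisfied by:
  {o: False}


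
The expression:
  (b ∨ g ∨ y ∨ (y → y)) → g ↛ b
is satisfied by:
  {g: True, b: False}


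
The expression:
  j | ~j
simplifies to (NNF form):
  True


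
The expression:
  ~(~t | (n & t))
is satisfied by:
  {t: True, n: False}


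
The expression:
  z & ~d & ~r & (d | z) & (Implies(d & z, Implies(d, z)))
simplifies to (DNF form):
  z & ~d & ~r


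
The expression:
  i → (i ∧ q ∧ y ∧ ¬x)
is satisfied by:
  {q: True, y: True, x: False, i: False}
  {q: True, x: False, y: False, i: False}
  {y: True, q: False, x: False, i: False}
  {q: False, x: False, y: False, i: False}
  {q: True, x: True, y: True, i: False}
  {q: True, x: True, y: False, i: False}
  {x: True, y: True, q: False, i: False}
  {x: True, q: False, y: False, i: False}
  {i: True, q: True, y: True, x: False}


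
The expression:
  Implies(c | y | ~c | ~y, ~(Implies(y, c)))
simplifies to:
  y & ~c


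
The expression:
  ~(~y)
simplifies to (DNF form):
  y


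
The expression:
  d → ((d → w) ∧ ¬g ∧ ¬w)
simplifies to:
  ¬d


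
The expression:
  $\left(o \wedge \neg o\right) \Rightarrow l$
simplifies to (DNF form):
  $\text{True}$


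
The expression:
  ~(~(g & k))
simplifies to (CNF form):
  g & k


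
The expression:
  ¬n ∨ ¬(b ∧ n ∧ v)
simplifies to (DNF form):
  ¬b ∨ ¬n ∨ ¬v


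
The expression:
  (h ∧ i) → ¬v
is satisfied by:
  {h: False, v: False, i: False}
  {i: True, h: False, v: False}
  {v: True, h: False, i: False}
  {i: True, v: True, h: False}
  {h: True, i: False, v: False}
  {i: True, h: True, v: False}
  {v: True, h: True, i: False}


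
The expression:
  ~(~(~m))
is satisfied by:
  {m: False}


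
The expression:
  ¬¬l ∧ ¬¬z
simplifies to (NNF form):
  l ∧ z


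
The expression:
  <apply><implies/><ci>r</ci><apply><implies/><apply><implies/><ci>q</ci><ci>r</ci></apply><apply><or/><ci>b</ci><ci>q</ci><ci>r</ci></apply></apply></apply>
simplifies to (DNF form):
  <true/>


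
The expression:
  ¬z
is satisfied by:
  {z: False}


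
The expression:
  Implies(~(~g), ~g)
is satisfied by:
  {g: False}


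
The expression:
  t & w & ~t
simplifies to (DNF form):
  False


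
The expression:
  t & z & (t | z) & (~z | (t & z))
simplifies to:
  t & z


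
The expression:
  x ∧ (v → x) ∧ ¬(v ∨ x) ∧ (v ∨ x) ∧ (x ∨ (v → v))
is never true.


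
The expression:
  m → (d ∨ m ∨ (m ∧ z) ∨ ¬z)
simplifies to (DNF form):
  True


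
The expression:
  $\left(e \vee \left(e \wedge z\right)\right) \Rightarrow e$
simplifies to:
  $\text{True}$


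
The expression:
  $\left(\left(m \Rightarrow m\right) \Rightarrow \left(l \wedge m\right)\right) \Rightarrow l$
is always true.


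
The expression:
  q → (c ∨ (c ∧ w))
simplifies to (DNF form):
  c ∨ ¬q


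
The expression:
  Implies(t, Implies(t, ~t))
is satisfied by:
  {t: False}


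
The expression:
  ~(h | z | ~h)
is never true.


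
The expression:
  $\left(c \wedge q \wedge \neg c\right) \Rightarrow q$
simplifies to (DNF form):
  $\text{True}$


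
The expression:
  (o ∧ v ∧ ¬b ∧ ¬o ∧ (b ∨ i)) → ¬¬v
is always true.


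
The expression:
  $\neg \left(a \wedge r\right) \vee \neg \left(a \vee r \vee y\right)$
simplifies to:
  $\neg a \vee \neg r$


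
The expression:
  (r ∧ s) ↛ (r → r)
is never true.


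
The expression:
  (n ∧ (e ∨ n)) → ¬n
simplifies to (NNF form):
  ¬n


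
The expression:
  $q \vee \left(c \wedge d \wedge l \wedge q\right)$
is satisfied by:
  {q: True}


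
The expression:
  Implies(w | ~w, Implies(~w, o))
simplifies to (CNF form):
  o | w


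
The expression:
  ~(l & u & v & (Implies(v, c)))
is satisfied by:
  {l: False, v: False, u: False, c: False}
  {c: True, l: False, v: False, u: False}
  {u: True, l: False, v: False, c: False}
  {c: True, u: True, l: False, v: False}
  {v: True, c: False, l: False, u: False}
  {c: True, v: True, l: False, u: False}
  {u: True, v: True, c: False, l: False}
  {c: True, u: True, v: True, l: False}
  {l: True, u: False, v: False, c: False}
  {c: True, l: True, u: False, v: False}
  {u: True, l: True, c: False, v: False}
  {c: True, u: True, l: True, v: False}
  {v: True, l: True, u: False, c: False}
  {c: True, v: True, l: True, u: False}
  {u: True, v: True, l: True, c: False}


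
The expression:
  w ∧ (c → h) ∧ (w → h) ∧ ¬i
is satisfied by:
  {h: True, w: True, i: False}


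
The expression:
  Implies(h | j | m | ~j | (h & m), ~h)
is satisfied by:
  {h: False}


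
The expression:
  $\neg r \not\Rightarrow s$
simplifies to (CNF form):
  $\neg r \wedge \neg s$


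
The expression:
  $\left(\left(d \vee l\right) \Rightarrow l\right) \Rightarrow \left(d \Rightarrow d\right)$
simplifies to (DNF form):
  $\text{True}$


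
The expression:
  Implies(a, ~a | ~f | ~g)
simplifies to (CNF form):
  ~a | ~f | ~g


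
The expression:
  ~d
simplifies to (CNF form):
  ~d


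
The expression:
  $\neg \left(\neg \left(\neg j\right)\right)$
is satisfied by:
  {j: False}


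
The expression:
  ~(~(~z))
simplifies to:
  ~z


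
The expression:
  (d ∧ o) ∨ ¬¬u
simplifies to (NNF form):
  u ∨ (d ∧ o)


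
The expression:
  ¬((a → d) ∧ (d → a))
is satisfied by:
  {a: True, d: False}
  {d: True, a: False}


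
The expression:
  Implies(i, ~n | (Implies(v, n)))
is always true.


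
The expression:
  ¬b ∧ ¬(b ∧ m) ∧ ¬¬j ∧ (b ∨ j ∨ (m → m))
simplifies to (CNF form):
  j ∧ ¬b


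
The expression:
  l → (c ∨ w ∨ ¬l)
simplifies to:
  c ∨ w ∨ ¬l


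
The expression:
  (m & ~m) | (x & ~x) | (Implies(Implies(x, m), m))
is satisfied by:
  {x: True, m: True}
  {x: True, m: False}
  {m: True, x: False}


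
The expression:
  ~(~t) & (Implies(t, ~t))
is never true.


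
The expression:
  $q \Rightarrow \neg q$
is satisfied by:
  {q: False}


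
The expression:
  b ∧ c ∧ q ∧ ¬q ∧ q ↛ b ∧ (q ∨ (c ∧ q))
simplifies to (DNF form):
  False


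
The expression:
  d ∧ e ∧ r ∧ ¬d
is never true.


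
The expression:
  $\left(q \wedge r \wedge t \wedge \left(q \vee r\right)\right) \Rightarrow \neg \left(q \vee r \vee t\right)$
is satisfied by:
  {t: False, r: False, q: False}
  {q: True, t: False, r: False}
  {r: True, t: False, q: False}
  {q: True, r: True, t: False}
  {t: True, q: False, r: False}
  {q: True, t: True, r: False}
  {r: True, t: True, q: False}


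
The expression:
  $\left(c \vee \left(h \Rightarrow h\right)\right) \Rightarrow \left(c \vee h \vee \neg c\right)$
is always true.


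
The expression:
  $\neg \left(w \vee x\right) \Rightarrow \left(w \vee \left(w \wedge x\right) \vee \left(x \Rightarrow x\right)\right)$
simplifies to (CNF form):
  $\text{True}$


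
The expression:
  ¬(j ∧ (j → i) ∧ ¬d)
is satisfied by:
  {d: True, i: False, j: False}
  {d: False, i: False, j: False}
  {j: True, d: True, i: False}
  {j: True, d: False, i: False}
  {i: True, d: True, j: False}
  {i: True, d: False, j: False}
  {i: True, j: True, d: True}


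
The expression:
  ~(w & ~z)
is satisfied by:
  {z: True, w: False}
  {w: False, z: False}
  {w: True, z: True}


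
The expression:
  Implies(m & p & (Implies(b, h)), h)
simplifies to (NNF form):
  b | h | ~m | ~p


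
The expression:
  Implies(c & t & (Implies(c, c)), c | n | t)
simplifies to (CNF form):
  True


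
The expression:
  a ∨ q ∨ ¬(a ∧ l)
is always true.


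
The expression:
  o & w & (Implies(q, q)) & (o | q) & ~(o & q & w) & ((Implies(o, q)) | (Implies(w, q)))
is never true.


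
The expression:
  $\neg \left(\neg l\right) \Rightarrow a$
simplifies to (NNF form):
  $a \vee \neg l$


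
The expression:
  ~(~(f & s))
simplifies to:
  f & s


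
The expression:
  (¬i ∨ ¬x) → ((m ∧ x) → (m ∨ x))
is always true.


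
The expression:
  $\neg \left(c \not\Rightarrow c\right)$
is always true.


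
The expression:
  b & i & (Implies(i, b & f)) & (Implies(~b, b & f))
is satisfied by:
  {i: True, b: True, f: True}


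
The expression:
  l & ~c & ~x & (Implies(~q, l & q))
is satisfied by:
  {q: True, l: True, c: False, x: False}


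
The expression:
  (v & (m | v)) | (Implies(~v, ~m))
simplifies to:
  v | ~m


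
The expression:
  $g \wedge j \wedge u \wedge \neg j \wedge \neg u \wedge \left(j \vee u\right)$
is never true.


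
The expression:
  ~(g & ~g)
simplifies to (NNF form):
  True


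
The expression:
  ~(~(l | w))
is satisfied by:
  {l: True, w: True}
  {l: True, w: False}
  {w: True, l: False}


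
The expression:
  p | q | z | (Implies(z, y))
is always true.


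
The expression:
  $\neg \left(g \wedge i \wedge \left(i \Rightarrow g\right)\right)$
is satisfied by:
  {g: False, i: False}
  {i: True, g: False}
  {g: True, i: False}


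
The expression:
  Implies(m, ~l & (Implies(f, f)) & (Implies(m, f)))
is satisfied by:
  {f: True, m: False, l: False}
  {f: False, m: False, l: False}
  {l: True, f: True, m: False}
  {l: True, f: False, m: False}
  {m: True, f: True, l: False}


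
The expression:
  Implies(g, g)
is always true.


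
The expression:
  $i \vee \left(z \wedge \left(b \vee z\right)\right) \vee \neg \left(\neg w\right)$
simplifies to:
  $i \vee w \vee z$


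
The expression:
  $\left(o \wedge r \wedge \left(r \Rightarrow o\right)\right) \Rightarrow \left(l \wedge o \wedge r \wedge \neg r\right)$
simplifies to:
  $\neg o \vee \neg r$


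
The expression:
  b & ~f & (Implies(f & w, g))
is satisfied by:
  {b: True, f: False}


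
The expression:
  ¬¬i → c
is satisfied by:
  {c: True, i: False}
  {i: False, c: False}
  {i: True, c: True}


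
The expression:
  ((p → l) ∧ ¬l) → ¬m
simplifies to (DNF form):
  l ∨ p ∨ ¬m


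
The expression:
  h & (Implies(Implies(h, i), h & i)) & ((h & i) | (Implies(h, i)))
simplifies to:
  h & i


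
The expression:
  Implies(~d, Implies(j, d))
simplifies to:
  d | ~j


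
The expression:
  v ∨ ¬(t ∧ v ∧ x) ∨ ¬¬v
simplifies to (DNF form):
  True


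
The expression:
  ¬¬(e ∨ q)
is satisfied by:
  {q: True, e: True}
  {q: True, e: False}
  {e: True, q: False}


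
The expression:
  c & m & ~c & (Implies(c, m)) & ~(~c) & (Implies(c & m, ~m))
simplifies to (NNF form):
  False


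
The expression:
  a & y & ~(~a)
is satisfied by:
  {a: True, y: True}


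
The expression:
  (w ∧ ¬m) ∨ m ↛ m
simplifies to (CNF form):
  w ∧ ¬m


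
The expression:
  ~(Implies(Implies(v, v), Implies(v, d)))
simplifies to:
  v & ~d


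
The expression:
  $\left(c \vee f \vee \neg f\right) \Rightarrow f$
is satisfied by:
  {f: True}


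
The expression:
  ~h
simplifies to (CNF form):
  ~h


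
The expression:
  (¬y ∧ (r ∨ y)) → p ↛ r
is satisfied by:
  {y: True, r: False}
  {r: False, y: False}
  {r: True, y: True}


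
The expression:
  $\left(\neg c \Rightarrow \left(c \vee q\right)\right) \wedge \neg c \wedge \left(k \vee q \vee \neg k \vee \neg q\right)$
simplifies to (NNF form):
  $q \wedge \neg c$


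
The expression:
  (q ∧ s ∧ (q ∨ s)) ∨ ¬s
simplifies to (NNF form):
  q ∨ ¬s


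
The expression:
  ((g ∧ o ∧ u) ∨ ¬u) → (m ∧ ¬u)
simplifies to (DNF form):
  (m ∧ ¬u) ∨ (u ∧ ¬g) ∨ (u ∧ ¬o)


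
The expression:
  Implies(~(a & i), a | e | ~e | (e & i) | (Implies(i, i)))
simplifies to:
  True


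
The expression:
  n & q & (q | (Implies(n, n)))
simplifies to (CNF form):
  n & q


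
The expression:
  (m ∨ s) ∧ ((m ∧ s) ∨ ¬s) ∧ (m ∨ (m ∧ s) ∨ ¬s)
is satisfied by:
  {m: True}


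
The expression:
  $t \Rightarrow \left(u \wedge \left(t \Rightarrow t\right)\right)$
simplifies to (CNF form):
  $u \vee \neg t$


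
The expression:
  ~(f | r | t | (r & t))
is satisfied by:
  {r: False, t: False, f: False}


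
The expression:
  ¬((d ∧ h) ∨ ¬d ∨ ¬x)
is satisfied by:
  {d: True, x: True, h: False}


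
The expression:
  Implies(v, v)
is always true.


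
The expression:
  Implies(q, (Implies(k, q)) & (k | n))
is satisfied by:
  {n: True, k: True, q: False}
  {n: True, q: False, k: False}
  {k: True, q: False, n: False}
  {k: False, q: False, n: False}
  {n: True, k: True, q: True}
  {n: True, q: True, k: False}
  {k: True, q: True, n: False}


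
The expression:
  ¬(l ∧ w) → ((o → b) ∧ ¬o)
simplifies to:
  (l ∧ w) ∨ ¬o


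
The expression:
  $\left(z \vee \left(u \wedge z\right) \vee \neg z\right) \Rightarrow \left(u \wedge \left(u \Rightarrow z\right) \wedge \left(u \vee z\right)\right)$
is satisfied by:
  {z: True, u: True}


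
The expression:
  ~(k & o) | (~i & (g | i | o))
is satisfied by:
  {k: False, o: False, i: False}
  {i: True, k: False, o: False}
  {o: True, k: False, i: False}
  {i: True, o: True, k: False}
  {k: True, i: False, o: False}
  {i: True, k: True, o: False}
  {o: True, k: True, i: False}


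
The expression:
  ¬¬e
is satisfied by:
  {e: True}


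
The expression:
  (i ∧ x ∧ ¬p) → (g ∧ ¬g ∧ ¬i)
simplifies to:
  p ∨ ¬i ∨ ¬x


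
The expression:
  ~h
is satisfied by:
  {h: False}


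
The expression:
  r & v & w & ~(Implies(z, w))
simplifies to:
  False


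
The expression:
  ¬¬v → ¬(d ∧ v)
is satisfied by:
  {v: False, d: False}
  {d: True, v: False}
  {v: True, d: False}


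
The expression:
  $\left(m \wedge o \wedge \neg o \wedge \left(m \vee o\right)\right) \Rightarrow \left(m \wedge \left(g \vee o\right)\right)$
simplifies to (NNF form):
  $\text{True}$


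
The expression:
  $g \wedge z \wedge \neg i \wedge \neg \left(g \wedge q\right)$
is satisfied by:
  {z: True, g: True, q: False, i: False}


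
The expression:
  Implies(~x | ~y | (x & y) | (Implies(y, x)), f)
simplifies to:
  f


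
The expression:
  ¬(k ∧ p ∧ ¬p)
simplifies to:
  True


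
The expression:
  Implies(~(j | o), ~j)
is always true.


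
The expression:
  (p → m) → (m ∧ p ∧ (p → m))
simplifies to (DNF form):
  p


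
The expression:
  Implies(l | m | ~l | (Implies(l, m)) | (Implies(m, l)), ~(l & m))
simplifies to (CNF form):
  ~l | ~m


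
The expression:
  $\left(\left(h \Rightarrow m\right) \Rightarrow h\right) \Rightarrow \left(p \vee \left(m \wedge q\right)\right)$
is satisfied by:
  {q: True, p: True, m: True, h: False}
  {q: True, p: True, m: False, h: False}
  {p: True, m: True, h: False, q: False}
  {p: True, m: False, h: False, q: False}
  {q: True, m: True, h: False, p: False}
  {q: True, m: False, h: False, p: False}
  {m: True, q: False, h: False, p: False}
  {m: False, q: False, h: False, p: False}
  {q: True, p: True, h: True, m: True}
  {q: True, p: True, h: True, m: False}
  {p: True, h: True, m: True, q: False}
  {p: True, h: True, m: False, q: False}
  {q: True, h: True, m: True, p: False}


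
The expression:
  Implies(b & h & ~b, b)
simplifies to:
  True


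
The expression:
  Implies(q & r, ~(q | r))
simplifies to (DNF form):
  ~q | ~r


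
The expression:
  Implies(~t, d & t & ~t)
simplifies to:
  t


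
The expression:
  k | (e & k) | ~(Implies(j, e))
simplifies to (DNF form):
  k | (j & ~e)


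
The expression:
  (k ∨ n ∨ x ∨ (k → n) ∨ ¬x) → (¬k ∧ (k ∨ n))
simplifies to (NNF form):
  n ∧ ¬k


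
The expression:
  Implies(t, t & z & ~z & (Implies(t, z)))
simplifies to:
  ~t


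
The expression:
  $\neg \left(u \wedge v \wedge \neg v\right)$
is always true.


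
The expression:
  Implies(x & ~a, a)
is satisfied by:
  {a: True, x: False}
  {x: False, a: False}
  {x: True, a: True}


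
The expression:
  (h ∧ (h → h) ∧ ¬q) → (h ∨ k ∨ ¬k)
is always true.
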